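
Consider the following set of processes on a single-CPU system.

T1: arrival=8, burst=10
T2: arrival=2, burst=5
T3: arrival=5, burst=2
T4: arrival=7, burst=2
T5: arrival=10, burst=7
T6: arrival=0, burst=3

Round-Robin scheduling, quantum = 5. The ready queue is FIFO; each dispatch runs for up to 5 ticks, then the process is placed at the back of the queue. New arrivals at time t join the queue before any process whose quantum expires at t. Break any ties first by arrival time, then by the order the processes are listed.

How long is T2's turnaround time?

Gantt: | T6 0-3 | T2 3-8 | T3 8-10 | T4 10-12 | T1 12-17 | T5 17-22 | T1 22-27 | T5 27-29 |
Completion: T1=27  T2=8  T3=10  T4=12  T5=29  T6=3
Turnaround (C−A): T1=19  T2=6  T3=5  T4=5  T5=19  T6=3
Turnaround(T2) = completion − arrival = 8 − 2 = 6

6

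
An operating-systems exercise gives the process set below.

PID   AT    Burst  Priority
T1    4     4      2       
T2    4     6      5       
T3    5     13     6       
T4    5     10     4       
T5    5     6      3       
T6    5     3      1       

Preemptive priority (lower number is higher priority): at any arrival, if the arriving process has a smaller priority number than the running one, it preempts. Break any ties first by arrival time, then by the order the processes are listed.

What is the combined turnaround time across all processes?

114

Schedule: | idle 0-4 | T1 4-5 | T6 5-8 | T1 8-11 | T5 11-17 | T4 17-27 | T2 27-33 | T3 33-46 |
Completion: T1=11  T2=33  T3=46  T4=27  T5=17  T6=8
Turnaround (C−A): T1=7  T2=29  T3=41  T4=22  T5=12  T6=3
Turnaround = completion − arrival: T1=7, T2=29, T3=41, T4=22, T5=12, T6=3
Total turnaround = 7 + 29 + 41 + 22 + 12 + 3 = 114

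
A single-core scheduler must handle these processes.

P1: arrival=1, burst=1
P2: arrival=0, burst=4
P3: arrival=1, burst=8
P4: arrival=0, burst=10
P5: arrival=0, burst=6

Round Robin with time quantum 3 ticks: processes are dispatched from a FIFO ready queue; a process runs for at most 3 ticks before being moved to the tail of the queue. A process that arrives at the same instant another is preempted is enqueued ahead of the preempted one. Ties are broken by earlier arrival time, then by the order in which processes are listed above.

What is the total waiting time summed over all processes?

70

Gantt: | P2 0-3 | P4 3-6 | P5 6-9 | P1 9-10 | P3 10-13 | P2 13-14 | P4 14-17 | P5 17-20 | P3 20-23 | P4 23-26 | P3 26-28 | P4 28-29 |
Completion: P1=10  P2=14  P3=28  P4=29  P5=20
Waiting = turnaround − burst: P1=8, P2=10, P3=19, P4=19, P5=14
Total waiting = 8 + 10 + 19 + 19 + 14 = 70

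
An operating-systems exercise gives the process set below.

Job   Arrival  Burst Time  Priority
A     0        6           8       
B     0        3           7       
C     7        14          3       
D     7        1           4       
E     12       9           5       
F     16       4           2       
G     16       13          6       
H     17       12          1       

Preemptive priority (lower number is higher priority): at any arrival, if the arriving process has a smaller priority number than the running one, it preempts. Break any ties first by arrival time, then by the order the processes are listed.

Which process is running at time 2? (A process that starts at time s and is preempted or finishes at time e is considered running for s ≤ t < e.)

B

Schedule: | B 0-3 | A 3-7 | C 7-16 | F 16-17 | H 17-29 | F 29-32 | C 32-37 | D 37-38 | E 38-47 | G 47-60 | A 60-62 |
Completion: A=62  B=3  C=37  D=38  E=47  F=32  G=60  H=29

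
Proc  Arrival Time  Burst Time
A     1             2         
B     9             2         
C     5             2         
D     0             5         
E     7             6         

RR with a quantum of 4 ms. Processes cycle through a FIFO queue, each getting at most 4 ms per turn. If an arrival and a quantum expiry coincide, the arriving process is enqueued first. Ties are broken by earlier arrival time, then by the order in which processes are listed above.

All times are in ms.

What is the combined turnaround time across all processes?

32

Gantt: | D 0-4 | A 4-6 | D 6-7 | C 7-9 | E 9-13 | B 13-15 | E 15-17 |
Completion: A=6  B=15  C=9  D=7  E=17
Turnaround = completion − arrival: A=5, B=6, C=4, D=7, E=10
Total turnaround = 5 + 6 + 4 + 7 + 10 = 32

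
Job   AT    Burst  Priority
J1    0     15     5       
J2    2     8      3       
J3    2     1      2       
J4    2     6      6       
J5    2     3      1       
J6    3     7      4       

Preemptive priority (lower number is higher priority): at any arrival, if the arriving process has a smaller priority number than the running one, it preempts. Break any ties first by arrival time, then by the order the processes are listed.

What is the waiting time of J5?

0

Schedule: | J1 0-2 | J5 2-5 | J3 5-6 | J2 6-14 | J6 14-21 | J1 21-34 | J4 34-40 |
Completion: J1=34  J2=14  J3=6  J4=40  J5=5  J6=21
Waiting(J5) = turnaround − burst = 3 − 3 = 0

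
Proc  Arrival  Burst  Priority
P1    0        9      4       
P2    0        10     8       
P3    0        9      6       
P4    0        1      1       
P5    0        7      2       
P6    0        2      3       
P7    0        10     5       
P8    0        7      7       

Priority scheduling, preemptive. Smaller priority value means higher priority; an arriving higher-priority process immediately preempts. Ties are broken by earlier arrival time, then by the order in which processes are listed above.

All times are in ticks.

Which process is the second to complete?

P5

Schedule: | P4 0-1 | P5 1-8 | P6 8-10 | P1 10-19 | P7 19-29 | P3 29-38 | P8 38-45 | P2 45-55 |
Completion: P1=19  P2=55  P3=38  P4=1  P5=8  P6=10  P7=29  P8=45
Turnaround (C−A): P1=19  P2=55  P3=38  P4=1  P5=8  P6=10  P7=29  P8=45
Finish order: P4 → P5 → P6 → P1 → P7 → P3 → P8 → P2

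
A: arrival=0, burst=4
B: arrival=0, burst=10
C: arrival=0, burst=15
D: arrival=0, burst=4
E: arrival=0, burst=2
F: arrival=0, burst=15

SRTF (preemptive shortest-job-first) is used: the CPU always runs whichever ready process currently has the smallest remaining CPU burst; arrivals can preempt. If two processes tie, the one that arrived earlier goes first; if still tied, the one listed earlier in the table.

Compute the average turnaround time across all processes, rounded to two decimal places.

Schedule: | E 0-2 | A 2-6 | D 6-10 | B 10-20 | C 20-35 | F 35-50 |
Completion: A=6  B=20  C=35  D=10  E=2  F=50
Turnaround (C−A): A=6  B=20  C=35  D=10  E=2  F=50
Turnaround times: A=6, B=20, C=35, D=10, E=2, F=50
Average turnaround = (6+20+35+10+2+50) / 6 = 123/6 = 20.50

20.50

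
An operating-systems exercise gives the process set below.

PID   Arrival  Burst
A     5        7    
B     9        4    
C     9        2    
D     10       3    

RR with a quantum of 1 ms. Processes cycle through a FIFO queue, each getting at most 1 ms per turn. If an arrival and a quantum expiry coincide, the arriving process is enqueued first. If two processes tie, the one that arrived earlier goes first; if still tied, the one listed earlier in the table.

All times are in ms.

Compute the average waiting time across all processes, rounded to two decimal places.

Timeline: | idle 0-5 | A 5-9 | B 9-10 | C 10-11 | A 11-12 | D 12-13 | B 13-14 | C 14-15 | A 15-16 | D 16-17 | B 17-18 | A 18-19 | D 19-20 | B 20-21 |
Completion: A=19  B=21  C=15  D=20
Turnaround (C−A): A=14  B=12  C=6  D=10
Waiting times: A=7, B=8, C=4, D=7
Average waiting = (7+8+4+7) / 4 = 26/4 = 6.50

6.50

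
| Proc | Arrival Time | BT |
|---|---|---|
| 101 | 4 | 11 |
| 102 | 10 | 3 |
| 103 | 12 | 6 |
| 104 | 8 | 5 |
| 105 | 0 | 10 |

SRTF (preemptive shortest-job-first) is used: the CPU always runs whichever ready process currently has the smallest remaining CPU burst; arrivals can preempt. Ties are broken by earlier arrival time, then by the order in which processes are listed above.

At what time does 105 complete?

Timeline: | 105 0-10 | 102 10-13 | 104 13-18 | 103 18-24 | 101 24-35 |
Completion: 101=35  102=13  103=24  104=18  105=10
Turnaround (C−A): 101=31  102=3  103=12  104=10  105=10

10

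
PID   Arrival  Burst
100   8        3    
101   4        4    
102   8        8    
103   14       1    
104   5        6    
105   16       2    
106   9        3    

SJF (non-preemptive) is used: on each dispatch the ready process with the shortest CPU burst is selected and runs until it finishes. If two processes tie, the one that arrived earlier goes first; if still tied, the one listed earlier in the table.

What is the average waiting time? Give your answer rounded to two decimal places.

Schedule: | idle 0-4 | 101 4-8 | 100 8-11 | 106 11-14 | 103 14-15 | 104 15-21 | 105 21-23 | 102 23-31 |
Completion: 100=11  101=8  102=31  103=15  104=21  105=23  106=14
Waiting times: 100=0, 101=0, 102=15, 103=0, 104=10, 105=5, 106=2
Average waiting = (0+0+15+0+10+5+2) / 7 = 32/7 = 4.57

4.57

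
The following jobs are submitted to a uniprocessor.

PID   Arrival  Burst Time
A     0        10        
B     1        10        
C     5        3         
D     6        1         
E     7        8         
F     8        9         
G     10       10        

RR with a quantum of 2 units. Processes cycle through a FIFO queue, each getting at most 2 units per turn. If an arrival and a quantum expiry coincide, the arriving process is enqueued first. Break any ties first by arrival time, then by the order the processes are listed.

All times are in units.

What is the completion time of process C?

Gantt: | A 0-2 | B 2-4 | A 4-6 | B 6-8 | C 8-10 | D 10-11 | A 11-13 | E 13-15 | F 15-17 | B 17-19 | G 19-21 | C 21-22 | A 22-24 | E 24-26 | F 26-28 | B 28-30 | G 30-32 | A 32-34 | E 34-36 | F 36-38 | B 38-40 | G 40-42 | E 42-44 | F 44-46 | G 46-48 | F 48-49 | G 49-51 |
Completion: A=34  B=40  C=22  D=11  E=44  F=49  G=51

22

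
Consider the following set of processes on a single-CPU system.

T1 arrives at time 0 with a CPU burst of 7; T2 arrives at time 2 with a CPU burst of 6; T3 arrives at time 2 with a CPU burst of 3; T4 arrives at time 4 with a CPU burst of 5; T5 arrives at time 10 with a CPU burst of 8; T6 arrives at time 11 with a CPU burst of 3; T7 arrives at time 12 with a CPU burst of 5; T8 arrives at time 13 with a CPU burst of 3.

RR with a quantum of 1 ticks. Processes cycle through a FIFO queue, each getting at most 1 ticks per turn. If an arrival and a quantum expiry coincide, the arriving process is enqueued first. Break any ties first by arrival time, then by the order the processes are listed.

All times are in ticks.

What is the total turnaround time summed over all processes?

185

Gantt: | T1 0-2 | T2 2-3 | T3 3-4 | T1 4-5 | T2 5-6 | T4 6-7 | T3 7-8 | T1 8-9 | T2 9-10 | T4 10-11 | T3 11-12 | T1 12-13 | T5 13-14 | T2 14-15 | T6 15-16 | T4 16-17 | T7 17-18 | T8 18-19 | T1 19-20 | T5 20-21 | T2 21-22 | T6 22-23 | T4 23-24 | T7 24-25 | T8 25-26 | T1 26-27 | T5 27-28 | T2 28-29 | T6 29-30 | T4 30-31 | T7 31-32 | T8 32-33 | T5 33-34 | T7 34-35 | T5 35-36 | T7 36-37 | T5 37-40 |
Completion: T1=27  T2=29  T3=12  T4=31  T5=40  T6=30  T7=37  T8=33
Turnaround = completion − arrival: T1=27, T2=27, T3=10, T4=27, T5=30, T6=19, T7=25, T8=20
Total turnaround = 27 + 27 + 10 + 27 + 30 + 19 + 25 + 20 = 185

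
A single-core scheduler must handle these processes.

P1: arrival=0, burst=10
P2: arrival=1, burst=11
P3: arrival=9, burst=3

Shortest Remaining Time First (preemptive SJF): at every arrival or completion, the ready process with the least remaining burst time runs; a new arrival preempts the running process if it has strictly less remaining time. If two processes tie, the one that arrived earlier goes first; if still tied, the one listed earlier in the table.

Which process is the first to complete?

Timeline: | P1 0-10 | P3 10-13 | P2 13-24 |
Completion: P1=10  P2=24  P3=13
Finish order: P1 → P3 → P2

P1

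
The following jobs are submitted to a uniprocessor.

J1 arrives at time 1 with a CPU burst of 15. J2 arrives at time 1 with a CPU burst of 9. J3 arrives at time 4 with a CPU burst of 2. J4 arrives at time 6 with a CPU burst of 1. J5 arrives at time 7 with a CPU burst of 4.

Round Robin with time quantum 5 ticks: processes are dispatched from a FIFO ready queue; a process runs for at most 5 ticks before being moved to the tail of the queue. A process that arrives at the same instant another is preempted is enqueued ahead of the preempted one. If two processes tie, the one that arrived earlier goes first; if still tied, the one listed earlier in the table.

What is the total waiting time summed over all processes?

Schedule: | idle 0-1 | J1 1-6 | J2 6-11 | J3 11-13 | J4 13-14 | J1 14-19 | J5 19-23 | J2 23-27 | J1 27-32 |
Completion: J1=32  J2=27  J3=13  J4=14  J5=23
Turnaround (C−A): J1=31  J2=26  J3=9  J4=8  J5=16
Waiting = turnaround − burst: J1=16, J2=17, J3=7, J4=7, J5=12
Total waiting = 16 + 17 + 7 + 7 + 12 = 59

59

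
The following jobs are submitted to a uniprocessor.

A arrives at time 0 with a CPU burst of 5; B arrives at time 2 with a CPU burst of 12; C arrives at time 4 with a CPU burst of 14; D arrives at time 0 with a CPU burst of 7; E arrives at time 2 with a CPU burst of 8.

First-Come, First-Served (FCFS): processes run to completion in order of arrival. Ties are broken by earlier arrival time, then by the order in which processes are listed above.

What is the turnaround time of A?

5

Schedule: | A 0-5 | D 5-12 | B 12-24 | E 24-32 | C 32-46 |
Completion: A=5  B=24  C=46  D=12  E=32
Turnaround (C−A): A=5  B=22  C=42  D=12  E=30
Turnaround(A) = completion − arrival = 5 − 0 = 5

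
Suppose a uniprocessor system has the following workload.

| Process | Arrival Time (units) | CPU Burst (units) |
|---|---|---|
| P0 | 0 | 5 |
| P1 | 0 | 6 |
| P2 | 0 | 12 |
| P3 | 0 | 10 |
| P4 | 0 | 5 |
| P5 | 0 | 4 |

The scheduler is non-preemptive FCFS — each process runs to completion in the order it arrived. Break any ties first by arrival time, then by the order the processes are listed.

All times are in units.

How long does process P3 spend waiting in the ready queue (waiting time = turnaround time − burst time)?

23

Timeline: | P0 0-5 | P1 5-11 | P2 11-23 | P3 23-33 | P4 33-38 | P5 38-42 |
Completion: P0=5  P1=11  P2=23  P3=33  P4=38  P5=42
Turnaround (C−A): P0=5  P1=11  P2=23  P3=33  P4=38  P5=42
Waiting(P3) = turnaround − burst = 33 − 10 = 23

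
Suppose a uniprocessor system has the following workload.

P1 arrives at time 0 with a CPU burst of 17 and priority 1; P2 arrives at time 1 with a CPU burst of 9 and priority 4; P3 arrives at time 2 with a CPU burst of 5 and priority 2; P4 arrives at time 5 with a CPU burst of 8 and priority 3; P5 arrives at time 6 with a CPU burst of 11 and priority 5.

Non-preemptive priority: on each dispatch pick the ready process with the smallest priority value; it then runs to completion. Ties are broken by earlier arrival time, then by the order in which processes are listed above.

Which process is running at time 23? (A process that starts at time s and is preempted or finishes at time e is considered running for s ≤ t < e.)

Schedule: | P1 0-17 | P3 17-22 | P4 22-30 | P2 30-39 | P5 39-50 |
Completion: P1=17  P2=39  P3=22  P4=30  P5=50
Turnaround (C−A): P1=17  P2=38  P3=20  P4=25  P5=44

P4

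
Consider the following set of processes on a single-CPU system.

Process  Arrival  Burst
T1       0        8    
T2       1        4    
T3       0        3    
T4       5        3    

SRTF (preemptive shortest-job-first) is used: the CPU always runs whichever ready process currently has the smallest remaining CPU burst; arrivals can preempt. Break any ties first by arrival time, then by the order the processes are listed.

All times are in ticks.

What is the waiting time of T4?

Timeline: | T3 0-3 | T2 3-7 | T4 7-10 | T1 10-18 |
Completion: T1=18  T2=7  T3=3  T4=10
Turnaround (C−A): T1=18  T2=6  T3=3  T4=5
Waiting(T4) = turnaround − burst = 5 − 3 = 2

2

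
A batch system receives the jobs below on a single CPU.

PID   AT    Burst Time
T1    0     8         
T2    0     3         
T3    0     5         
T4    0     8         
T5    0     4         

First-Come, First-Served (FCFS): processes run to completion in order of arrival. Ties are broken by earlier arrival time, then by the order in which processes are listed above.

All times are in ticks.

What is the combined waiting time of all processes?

59

Timeline: | T1 0-8 | T2 8-11 | T3 11-16 | T4 16-24 | T5 24-28 |
Completion: T1=8  T2=11  T3=16  T4=24  T5=28
Turnaround (C−A): T1=8  T2=11  T3=16  T4=24  T5=28
Waiting = turnaround − burst: T1=0, T2=8, T3=11, T4=16, T5=24
Total waiting = 0 + 8 + 11 + 16 + 24 = 59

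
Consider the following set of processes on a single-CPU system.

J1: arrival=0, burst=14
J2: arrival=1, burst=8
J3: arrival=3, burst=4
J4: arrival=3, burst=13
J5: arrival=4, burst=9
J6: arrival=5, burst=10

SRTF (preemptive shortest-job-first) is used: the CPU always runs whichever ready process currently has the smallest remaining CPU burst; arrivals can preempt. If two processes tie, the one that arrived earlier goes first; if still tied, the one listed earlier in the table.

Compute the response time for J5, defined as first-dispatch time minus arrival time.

Timeline: | J1 0-1 | J2 1-3 | J3 3-7 | J2 7-13 | J5 13-22 | J6 22-32 | J1 32-45 | J4 45-58 |
Completion: J1=45  J2=13  J3=7  J4=58  J5=22  J6=32
Response(J5) = first start − arrival = 13 − 4 = 9

9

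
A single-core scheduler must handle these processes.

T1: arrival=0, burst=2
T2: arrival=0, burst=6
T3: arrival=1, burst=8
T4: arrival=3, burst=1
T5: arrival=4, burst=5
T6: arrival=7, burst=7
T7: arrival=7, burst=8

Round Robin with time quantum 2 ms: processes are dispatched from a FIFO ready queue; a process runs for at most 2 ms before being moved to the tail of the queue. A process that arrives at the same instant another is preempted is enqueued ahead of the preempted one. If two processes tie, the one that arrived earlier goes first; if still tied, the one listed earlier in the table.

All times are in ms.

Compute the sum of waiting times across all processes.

101

Timeline: | T1 0-2 | T2 2-4 | T3 4-6 | T4 6-7 | T5 7-9 | T2 9-11 | T3 11-13 | T6 13-15 | T7 15-17 | T5 17-19 | T2 19-21 | T3 21-23 | T6 23-25 | T7 25-27 | T5 27-28 | T3 28-30 | T6 30-32 | T7 32-34 | T6 34-35 | T7 35-37 |
Completion: T1=2  T2=21  T3=30  T4=7  T5=28  T6=35  T7=37
Turnaround (C−A): T1=2  T2=21  T3=29  T4=4  T5=24  T6=28  T7=30
Waiting = turnaround − burst: T1=0, T2=15, T3=21, T4=3, T5=19, T6=21, T7=22
Total waiting = 0 + 15 + 21 + 3 + 19 + 21 + 22 = 101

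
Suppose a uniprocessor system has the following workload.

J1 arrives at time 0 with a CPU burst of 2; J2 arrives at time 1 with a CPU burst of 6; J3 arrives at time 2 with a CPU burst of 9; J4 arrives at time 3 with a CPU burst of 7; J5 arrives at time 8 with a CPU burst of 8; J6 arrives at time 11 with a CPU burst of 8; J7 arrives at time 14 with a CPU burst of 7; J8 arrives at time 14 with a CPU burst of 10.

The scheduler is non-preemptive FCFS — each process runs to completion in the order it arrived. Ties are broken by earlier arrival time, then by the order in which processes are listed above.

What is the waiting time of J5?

16

Timeline: | J1 0-2 | J2 2-8 | J3 8-17 | J4 17-24 | J5 24-32 | J6 32-40 | J7 40-47 | J8 47-57 |
Completion: J1=2  J2=8  J3=17  J4=24  J5=32  J6=40  J7=47  J8=57
Waiting(J5) = turnaround − burst = 24 − 8 = 16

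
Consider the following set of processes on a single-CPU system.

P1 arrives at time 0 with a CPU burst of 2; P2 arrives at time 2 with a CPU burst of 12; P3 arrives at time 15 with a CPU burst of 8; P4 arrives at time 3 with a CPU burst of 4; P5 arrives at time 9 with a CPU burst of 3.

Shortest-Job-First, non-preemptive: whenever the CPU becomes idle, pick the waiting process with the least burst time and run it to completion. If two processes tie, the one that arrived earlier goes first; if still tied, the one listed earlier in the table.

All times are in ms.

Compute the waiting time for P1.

Timeline: | P1 0-2 | P2 2-14 | P5 14-17 | P4 17-21 | P3 21-29 |
Completion: P1=2  P2=14  P3=29  P4=21  P5=17
Waiting(P1) = turnaround − burst = 2 − 2 = 0

0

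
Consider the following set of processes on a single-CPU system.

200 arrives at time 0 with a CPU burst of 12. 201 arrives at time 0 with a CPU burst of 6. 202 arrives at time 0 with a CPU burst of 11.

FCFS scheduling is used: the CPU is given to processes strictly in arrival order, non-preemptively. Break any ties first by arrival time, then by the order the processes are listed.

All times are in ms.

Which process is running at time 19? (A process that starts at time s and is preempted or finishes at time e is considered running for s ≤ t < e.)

Schedule: | 200 0-12 | 201 12-18 | 202 18-29 |
Completion: 200=12  201=18  202=29
Turnaround (C−A): 200=12  201=18  202=29

202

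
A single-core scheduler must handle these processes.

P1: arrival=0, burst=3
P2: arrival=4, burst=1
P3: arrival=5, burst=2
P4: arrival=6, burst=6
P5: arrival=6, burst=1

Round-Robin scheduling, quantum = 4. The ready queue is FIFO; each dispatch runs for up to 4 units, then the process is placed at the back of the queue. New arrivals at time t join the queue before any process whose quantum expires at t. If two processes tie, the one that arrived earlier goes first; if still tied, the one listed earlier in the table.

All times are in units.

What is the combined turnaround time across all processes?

Gantt: | P1 0-3 | idle 3-4 | P2 4-5 | P3 5-7 | P4 7-11 | P5 11-12 | P4 12-14 |
Completion: P1=3  P2=5  P3=7  P4=14  P5=12
Turnaround (C−A): P1=3  P2=1  P3=2  P4=8  P5=6
Turnaround = completion − arrival: P1=3, P2=1, P3=2, P4=8, P5=6
Total turnaround = 3 + 1 + 2 + 8 + 6 = 20

20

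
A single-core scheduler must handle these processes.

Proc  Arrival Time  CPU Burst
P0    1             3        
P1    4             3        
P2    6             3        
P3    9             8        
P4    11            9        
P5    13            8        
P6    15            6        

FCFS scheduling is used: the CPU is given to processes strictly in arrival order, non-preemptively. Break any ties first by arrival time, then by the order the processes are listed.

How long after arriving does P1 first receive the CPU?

Timeline: | idle 0-1 | P0 1-4 | P1 4-7 | P2 7-10 | P3 10-18 | P4 18-27 | P5 27-35 | P6 35-41 |
Completion: P0=4  P1=7  P2=10  P3=18  P4=27  P5=35  P6=41
Turnaround (C−A): P0=3  P1=3  P2=4  P3=9  P4=16  P5=22  P6=26
Response(P1) = first start − arrival = 4 − 4 = 0

0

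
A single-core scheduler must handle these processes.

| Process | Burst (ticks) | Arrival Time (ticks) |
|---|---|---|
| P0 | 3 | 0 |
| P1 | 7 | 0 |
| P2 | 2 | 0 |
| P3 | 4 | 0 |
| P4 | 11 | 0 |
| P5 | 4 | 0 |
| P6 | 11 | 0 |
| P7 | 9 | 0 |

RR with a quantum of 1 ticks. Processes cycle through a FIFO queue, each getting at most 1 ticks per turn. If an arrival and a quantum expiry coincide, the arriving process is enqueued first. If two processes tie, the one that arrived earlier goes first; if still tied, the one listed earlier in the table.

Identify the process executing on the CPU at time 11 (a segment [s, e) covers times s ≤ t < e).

P3

Gantt: | P0 0-1 | P1 1-2 | P2 2-3 | P3 3-4 | P4 4-5 | P5 5-6 | P6 6-7 | P7 7-8 | P0 8-9 | P1 9-10 | P2 10-11 | P3 11-12 | P4 12-13 | P5 13-14 | P6 14-15 | P7 15-16 | P0 16-17 | P1 17-18 | P3 18-19 | P4 19-20 | P5 20-21 | P6 21-22 | P7 22-23 | P1 23-24 | P3 24-25 | P4 25-26 | P5 26-27 | P6 27-28 | P7 28-29 | P1 29-30 | P4 30-31 | P6 31-32 | P7 32-33 | P1 33-34 | P4 34-35 | P6 35-36 | P7 36-37 | P1 37-38 | P4 38-39 | P6 39-40 | P7 40-41 | P4 41-42 | P6 42-43 | P7 43-44 | P4 44-45 | P6 45-46 | P7 46-47 | P4 47-48 | P6 48-49 | P4 49-50 | P6 50-51 |
Completion: P0=17  P1=38  P2=11  P3=25  P4=50  P5=27  P6=51  P7=47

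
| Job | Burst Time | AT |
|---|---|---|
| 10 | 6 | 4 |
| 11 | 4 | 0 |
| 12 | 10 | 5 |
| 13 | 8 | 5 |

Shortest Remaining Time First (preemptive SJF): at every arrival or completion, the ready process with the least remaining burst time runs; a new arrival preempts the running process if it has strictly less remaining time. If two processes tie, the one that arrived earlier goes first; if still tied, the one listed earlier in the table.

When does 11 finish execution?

Gantt: | 11 0-4 | 10 4-10 | 13 10-18 | 12 18-28 |
Completion: 10=10  11=4  12=28  13=18
Turnaround (C−A): 10=6  11=4  12=23  13=13

4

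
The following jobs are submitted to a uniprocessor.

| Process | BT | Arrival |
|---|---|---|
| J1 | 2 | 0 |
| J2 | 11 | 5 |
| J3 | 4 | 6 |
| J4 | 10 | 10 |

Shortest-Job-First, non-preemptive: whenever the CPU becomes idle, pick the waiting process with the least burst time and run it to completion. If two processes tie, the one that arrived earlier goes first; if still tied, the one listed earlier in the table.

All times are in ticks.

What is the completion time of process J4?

Gantt: | J1 0-2 | idle 2-5 | J2 5-16 | J3 16-20 | J4 20-30 |
Completion: J1=2  J2=16  J3=20  J4=30

30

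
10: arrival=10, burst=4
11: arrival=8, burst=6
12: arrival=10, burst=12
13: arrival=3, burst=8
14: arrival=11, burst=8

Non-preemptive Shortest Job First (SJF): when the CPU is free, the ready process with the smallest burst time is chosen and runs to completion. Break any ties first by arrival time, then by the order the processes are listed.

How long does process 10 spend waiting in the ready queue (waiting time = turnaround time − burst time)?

Timeline: | idle 0-3 | 13 3-11 | 10 11-15 | 11 15-21 | 14 21-29 | 12 29-41 |
Completion: 10=15  11=21  12=41  13=11  14=29
Turnaround (C−A): 10=5  11=13  12=31  13=8  14=18
Waiting(10) = turnaround − burst = 5 − 4 = 1

1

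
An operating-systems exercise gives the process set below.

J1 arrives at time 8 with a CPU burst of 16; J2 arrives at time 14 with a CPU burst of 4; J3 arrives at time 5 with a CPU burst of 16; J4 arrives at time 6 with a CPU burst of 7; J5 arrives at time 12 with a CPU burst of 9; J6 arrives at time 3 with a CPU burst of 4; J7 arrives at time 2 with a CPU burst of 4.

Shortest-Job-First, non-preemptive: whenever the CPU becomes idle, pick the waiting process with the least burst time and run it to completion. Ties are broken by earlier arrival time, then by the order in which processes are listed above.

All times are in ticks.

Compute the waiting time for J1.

38

Schedule: | idle 0-2 | J7 2-6 | J6 6-10 | J4 10-17 | J2 17-21 | J5 21-30 | J3 30-46 | J1 46-62 |
Completion: J1=62  J2=21  J3=46  J4=17  J5=30  J6=10  J7=6
Turnaround (C−A): J1=54  J2=7  J3=41  J4=11  J5=18  J6=7  J7=4
Waiting(J1) = turnaround − burst = 54 − 16 = 38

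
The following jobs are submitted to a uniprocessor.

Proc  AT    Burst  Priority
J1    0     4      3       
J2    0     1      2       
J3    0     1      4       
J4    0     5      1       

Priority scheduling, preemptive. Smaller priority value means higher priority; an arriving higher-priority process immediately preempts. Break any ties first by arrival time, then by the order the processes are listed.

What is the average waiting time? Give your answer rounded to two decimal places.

Schedule: | J4 0-5 | J2 5-6 | J1 6-10 | J3 10-11 |
Completion: J1=10  J2=6  J3=11  J4=5
Turnaround (C−A): J1=10  J2=6  J3=11  J4=5
Waiting times: J1=6, J2=5, J3=10, J4=0
Average waiting = (6+5+10+0) / 4 = 21/4 = 5.25

5.25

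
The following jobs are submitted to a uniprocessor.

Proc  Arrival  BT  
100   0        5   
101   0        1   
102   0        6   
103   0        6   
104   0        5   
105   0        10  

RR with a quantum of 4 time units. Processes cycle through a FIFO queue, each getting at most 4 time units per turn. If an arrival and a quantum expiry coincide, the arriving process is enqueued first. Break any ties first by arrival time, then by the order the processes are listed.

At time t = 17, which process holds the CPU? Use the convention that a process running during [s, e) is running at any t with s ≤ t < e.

105

Timeline: | 100 0-4 | 101 4-5 | 102 5-9 | 103 9-13 | 104 13-17 | 105 17-21 | 100 21-22 | 102 22-24 | 103 24-26 | 104 26-27 | 105 27-33 |
Completion: 100=22  101=5  102=24  103=26  104=27  105=33
Turnaround (C−A): 100=22  101=5  102=24  103=26  104=27  105=33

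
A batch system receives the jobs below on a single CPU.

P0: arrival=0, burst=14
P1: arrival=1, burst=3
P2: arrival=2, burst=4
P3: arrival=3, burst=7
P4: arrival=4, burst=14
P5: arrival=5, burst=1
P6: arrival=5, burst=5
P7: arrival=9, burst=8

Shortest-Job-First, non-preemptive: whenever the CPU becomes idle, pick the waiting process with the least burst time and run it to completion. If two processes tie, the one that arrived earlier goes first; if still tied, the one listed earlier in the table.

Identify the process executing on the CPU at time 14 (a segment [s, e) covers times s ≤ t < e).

Timeline: | P0 0-14 | P5 14-15 | P1 15-18 | P2 18-22 | P6 22-27 | P3 27-34 | P7 34-42 | P4 42-56 |
Completion: P0=14  P1=18  P2=22  P3=34  P4=56  P5=15  P6=27  P7=42
Turnaround (C−A): P0=14  P1=17  P2=20  P3=31  P4=52  P5=10  P6=22  P7=33

P5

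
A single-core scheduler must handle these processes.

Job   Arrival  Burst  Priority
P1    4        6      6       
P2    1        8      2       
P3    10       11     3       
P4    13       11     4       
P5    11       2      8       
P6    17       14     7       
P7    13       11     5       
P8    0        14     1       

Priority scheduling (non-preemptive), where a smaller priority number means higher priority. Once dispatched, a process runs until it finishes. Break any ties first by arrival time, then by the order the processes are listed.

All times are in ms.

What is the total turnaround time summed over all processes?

312

Schedule: | P8 0-14 | P2 14-22 | P3 22-33 | P4 33-44 | P7 44-55 | P1 55-61 | P6 61-75 | P5 75-77 |
Completion: P1=61  P2=22  P3=33  P4=44  P5=77  P6=75  P7=55  P8=14
Turnaround (C−A): P1=57  P2=21  P3=23  P4=31  P5=66  P6=58  P7=42  P8=14
Turnaround = completion − arrival: P1=57, P2=21, P3=23, P4=31, P5=66, P6=58, P7=42, P8=14
Total turnaround = 57 + 21 + 23 + 31 + 66 + 58 + 42 + 14 = 312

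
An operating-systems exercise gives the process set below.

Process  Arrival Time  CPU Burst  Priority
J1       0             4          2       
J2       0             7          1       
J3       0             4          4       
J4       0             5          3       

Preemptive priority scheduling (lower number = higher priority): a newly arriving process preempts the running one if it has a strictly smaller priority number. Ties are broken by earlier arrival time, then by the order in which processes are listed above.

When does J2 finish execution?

Timeline: | J2 0-7 | J1 7-11 | J4 11-16 | J3 16-20 |
Completion: J1=11  J2=7  J3=20  J4=16
Turnaround (C−A): J1=11  J2=7  J3=20  J4=16

7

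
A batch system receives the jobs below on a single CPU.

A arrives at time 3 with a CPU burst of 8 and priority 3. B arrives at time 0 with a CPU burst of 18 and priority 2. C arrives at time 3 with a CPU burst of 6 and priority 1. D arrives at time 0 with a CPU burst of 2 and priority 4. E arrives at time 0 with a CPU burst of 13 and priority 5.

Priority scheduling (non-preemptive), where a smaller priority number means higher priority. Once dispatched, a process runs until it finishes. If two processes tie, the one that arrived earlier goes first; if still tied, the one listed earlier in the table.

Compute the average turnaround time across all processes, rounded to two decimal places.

Gantt: | B 0-18 | C 18-24 | A 24-32 | D 32-34 | E 34-47 |
Completion: A=32  B=18  C=24  D=34  E=47
Turnaround (C−A): A=29  B=18  C=21  D=34  E=47
Turnaround times: A=29, B=18, C=21, D=34, E=47
Average turnaround = (29+18+21+34+47) / 5 = 149/5 = 29.80

29.80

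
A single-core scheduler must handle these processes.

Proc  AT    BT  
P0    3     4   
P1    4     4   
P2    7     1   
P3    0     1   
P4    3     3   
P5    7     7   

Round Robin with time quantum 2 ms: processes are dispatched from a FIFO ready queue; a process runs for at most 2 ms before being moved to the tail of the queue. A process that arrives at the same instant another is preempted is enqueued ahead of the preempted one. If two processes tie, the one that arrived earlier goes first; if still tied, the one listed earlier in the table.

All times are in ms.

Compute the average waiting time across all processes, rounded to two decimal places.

5.67

Timeline: | P3 0-1 | idle 1-3 | P0 3-5 | P4 5-7 | P1 7-9 | P0 9-11 | P2 11-12 | P5 12-14 | P4 14-15 | P1 15-17 | P5 17-22 |
Completion: P0=11  P1=17  P2=12  P3=1  P4=15  P5=22
Waiting times: P0=4, P1=9, P2=4, P3=0, P4=9, P5=8
Average waiting = (4+9+4+0+9+8) / 6 = 34/6 = 5.67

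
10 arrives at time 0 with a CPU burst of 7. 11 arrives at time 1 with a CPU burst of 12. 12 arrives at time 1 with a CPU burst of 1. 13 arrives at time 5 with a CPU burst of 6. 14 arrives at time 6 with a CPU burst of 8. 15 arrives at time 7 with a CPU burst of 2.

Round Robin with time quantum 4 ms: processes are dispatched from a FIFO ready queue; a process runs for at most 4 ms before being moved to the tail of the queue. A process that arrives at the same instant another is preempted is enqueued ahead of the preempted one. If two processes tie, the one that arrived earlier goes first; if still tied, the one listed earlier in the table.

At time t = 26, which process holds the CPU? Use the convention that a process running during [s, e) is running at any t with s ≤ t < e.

13

Timeline: | 10 0-4 | 11 4-8 | 12 8-9 | 10 9-12 | 13 12-16 | 14 16-20 | 15 20-22 | 11 22-26 | 13 26-28 | 14 28-32 | 11 32-36 |
Completion: 10=12  11=36  12=9  13=28  14=32  15=22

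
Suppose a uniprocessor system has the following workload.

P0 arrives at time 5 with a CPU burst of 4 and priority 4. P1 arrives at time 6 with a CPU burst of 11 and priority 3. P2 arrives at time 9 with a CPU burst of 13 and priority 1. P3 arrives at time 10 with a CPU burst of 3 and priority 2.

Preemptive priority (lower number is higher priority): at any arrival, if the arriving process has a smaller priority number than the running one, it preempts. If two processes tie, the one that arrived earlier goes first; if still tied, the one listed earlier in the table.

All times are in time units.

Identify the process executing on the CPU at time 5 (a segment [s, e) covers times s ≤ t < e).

P0

Gantt: | idle 0-5 | P0 5-6 | P1 6-9 | P2 9-22 | P3 22-25 | P1 25-33 | P0 33-36 |
Completion: P0=36  P1=33  P2=22  P3=25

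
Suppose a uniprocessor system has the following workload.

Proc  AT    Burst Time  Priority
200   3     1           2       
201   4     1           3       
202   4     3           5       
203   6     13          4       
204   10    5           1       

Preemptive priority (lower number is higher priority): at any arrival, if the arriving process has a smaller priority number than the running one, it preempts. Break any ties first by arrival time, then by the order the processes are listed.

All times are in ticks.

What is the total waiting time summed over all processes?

Timeline: | idle 0-3 | 200 3-4 | 201 4-5 | 202 5-6 | 203 6-10 | 204 10-15 | 203 15-24 | 202 24-26 |
Completion: 200=4  201=5  202=26  203=24  204=15
Waiting = turnaround − burst: 200=0, 201=0, 202=19, 203=5, 204=0
Total waiting = 0 + 0 + 19 + 5 + 0 = 24

24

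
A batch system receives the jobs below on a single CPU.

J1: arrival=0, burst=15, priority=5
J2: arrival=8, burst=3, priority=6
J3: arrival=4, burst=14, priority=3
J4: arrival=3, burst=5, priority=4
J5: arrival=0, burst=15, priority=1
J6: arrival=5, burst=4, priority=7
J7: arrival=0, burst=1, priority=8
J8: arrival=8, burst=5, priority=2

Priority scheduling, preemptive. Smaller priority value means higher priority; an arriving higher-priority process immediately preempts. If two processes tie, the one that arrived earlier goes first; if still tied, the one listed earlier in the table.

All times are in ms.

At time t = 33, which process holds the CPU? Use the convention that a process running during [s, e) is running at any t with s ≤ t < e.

J3

Timeline: | J5 0-15 | J8 15-20 | J3 20-34 | J4 34-39 | J1 39-54 | J2 54-57 | J6 57-61 | J7 61-62 |
Completion: J1=54  J2=57  J3=34  J4=39  J5=15  J6=61  J7=62  J8=20
Turnaround (C−A): J1=54  J2=49  J3=30  J4=36  J5=15  J6=56  J7=62  J8=12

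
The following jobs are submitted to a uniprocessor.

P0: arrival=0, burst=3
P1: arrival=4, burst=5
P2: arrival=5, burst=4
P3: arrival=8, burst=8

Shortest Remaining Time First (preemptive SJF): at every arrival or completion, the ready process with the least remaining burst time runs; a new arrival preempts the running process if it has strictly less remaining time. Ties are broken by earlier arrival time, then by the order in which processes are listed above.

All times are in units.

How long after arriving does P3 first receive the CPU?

Gantt: | P0 0-3 | idle 3-4 | P1 4-9 | P2 9-13 | P3 13-21 |
Completion: P0=3  P1=9  P2=13  P3=21
Turnaround (C−A): P0=3  P1=5  P2=8  P3=13
Response(P3) = first start − arrival = 13 − 8 = 5

5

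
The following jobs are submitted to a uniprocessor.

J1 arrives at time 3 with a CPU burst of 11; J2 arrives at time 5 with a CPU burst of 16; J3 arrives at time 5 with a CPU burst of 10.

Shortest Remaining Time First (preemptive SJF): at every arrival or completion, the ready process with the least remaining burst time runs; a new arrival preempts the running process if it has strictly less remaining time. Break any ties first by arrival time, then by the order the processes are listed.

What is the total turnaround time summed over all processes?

Schedule: | idle 0-3 | J1 3-14 | J3 14-24 | J2 24-40 |
Completion: J1=14  J2=40  J3=24
Turnaround (C−A): J1=11  J2=35  J3=19
Turnaround = completion − arrival: J1=11, J2=35, J3=19
Total turnaround = 11 + 35 + 19 = 65

65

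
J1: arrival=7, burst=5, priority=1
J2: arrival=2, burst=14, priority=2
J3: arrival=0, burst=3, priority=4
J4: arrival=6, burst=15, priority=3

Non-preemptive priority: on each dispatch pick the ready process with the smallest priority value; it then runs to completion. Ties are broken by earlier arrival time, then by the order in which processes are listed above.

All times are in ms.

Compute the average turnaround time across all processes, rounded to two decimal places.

Gantt: | J3 0-3 | J2 3-17 | J1 17-22 | J4 22-37 |
Completion: J1=22  J2=17  J3=3  J4=37
Turnaround times: J1=15, J2=15, J3=3, J4=31
Average turnaround = (15+15+3+31) / 4 = 64/4 = 16.00

16.00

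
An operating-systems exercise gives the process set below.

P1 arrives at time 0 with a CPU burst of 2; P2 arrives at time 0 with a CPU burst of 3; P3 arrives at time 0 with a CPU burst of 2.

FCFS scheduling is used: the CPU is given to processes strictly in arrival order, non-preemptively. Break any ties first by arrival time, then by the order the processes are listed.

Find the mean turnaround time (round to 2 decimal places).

Gantt: | P1 0-2 | P2 2-5 | P3 5-7 |
Completion: P1=2  P2=5  P3=7
Turnaround times: P1=2, P2=5, P3=7
Average turnaround = (2+5+7) / 3 = 14/3 = 4.67

4.67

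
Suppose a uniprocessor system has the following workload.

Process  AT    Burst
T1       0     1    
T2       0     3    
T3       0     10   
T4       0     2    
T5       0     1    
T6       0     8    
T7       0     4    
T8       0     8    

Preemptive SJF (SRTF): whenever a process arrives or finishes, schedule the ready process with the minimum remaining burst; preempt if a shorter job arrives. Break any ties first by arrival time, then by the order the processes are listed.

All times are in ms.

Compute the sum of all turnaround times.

Schedule: | T1 0-1 | T5 1-2 | T4 2-4 | T2 4-7 | T7 7-11 | T6 11-19 | T8 19-27 | T3 27-37 |
Completion: T1=1  T2=7  T3=37  T4=4  T5=2  T6=19  T7=11  T8=27
Turnaround = completion − arrival: T1=1, T2=7, T3=37, T4=4, T5=2, T6=19, T7=11, T8=27
Total turnaround = 1 + 7 + 37 + 4 + 2 + 19 + 11 + 27 = 108

108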